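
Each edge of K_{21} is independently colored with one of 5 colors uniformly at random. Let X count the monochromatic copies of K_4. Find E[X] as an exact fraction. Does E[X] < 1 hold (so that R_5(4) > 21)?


E[X] = C(21, 4) · 5^{1 − 6} = 5985 · 5^{−5} = 5985/3125.
As a reduced fraction: E[X] = 1197/625 ≈ 1.91520.
Is E[X] < 1? NO.
Since E[X] ≥ 1, the first-moment bound is inconclusive at n = 21; it does NOT by itself certify R_5(4) > 21.

E[X] = 1197/625 ≈ 1.91520; E[X] ≥ 1; first-moment method inconclusive here.


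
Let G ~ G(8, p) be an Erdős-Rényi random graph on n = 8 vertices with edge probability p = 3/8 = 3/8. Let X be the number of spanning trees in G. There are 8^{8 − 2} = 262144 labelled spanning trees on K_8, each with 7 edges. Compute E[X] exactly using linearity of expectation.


K_8 has 8^{8 − 2} = 262144 labelled spanning trees.
For each such spanning tree H, let X_H = 1 if all 7 edges of H are present in G. Then P[X_H = 1] = p^{7} = (3/8)^{7} = 2187/2097152.
By linearity: E[X] = Σ_H E[X_H] = 262144 · p^{7} = 262144 · 2187/2097152 = 2187/8.
Numerically: E[X] ≈ 273.375.

E[X] = 262144 · (3/8)^{7} = 2187/8 ≈ 273.375.


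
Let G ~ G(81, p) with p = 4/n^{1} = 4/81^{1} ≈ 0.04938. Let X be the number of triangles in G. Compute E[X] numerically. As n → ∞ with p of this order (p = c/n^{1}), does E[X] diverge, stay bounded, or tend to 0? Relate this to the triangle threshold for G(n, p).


Number of potential triangles: C(81, 3) = 85320.
Each occurs with probability p³ ≈ (0.04938)³ ≈ 1.204273e-04.
By linearity: E[X] = C(81, 3)·p³ ≈ 85320 · 1.204273e-04 ≈ 10.2749.
Here α = 1, so p = 4/n is exactly at the triangle threshold p ~ 1/n. Asymptotically E[X] → c³/6 = 4³/6 = 32/3 ≈ 10.6667, a bounded constant. In this regime the triangle count is asymptotically Poisson(c³/6).

E[X] ≈ 10.2749; in regime p = Θ(1/n^{1}) E[X] stays bounded (at the triangle threshold p ~ 1/n).


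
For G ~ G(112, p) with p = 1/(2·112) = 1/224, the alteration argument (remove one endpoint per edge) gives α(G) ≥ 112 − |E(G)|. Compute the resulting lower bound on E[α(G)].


E[|E(G)|] = C(112, 2)·p = 6216 · (1/224) = 111/4.
E[α(G)] ≥ n − E[|E(G)|] = 112 − 111/4 = 337/4.
Numerically: ≈ 84.250000.
(This is only a lower bound; the true E[α(G)] may be larger.)

E[α(G)] ≥ 337/4 ≈ 84.250000.


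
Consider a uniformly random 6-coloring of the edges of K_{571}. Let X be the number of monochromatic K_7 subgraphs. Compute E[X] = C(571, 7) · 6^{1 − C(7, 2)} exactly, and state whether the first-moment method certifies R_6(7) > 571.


E[X] = C(571, 7) · 6^{1 − 21} = 3784329711421830 · 6^{−20} = 3784329711421830/3656158440062976.
As a reduced fraction: E[X] = 70080179841145/67706637778944 ≈ 1.0350563.
Is E[X] < 1? NO.
Since E[X] ≥ 1, the first-moment bound is inconclusive at n = 571; it does NOT by itself certify R_6(7) > 571.

E[X] = 70080179841145/67706637778944 ≈ 1.0350563; E[X] ≥ 1; first-moment method inconclusive here.


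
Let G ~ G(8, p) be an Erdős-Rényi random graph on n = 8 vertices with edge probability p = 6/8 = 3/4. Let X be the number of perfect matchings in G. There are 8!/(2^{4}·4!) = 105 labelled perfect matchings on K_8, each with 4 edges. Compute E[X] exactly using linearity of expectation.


K_8 has 8!/(2^{4}·4!) = 105 labelled perfect matchings.
For each such perfect matching H, let X_H = 1 if all 4 edges of H are present in G. Then P[X_H = 1] = p^{4} = (3/4)^{4} = 81/256.
By linearity: E[X] = Σ_H E[X_H] = 105 · p^{4} = 105 · 81/256 = 8505/256.
Numerically: E[X] ≈ 33.22.

E[X] = 105 · (3/4)^{4} = 8505/256 ≈ 33.22.


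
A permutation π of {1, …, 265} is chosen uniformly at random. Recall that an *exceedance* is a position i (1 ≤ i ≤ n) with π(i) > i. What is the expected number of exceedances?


Write X = Σ_{i=1}^{265} X_i, where X_i = 1_{π(i) > i}.
For each fixed i, π(i) is uniform over {1, …, 265} (marginal of a uniform permutation), so P[π(i) > i] = (n − i)/n. Summing: Σ_{i=1}^{265} (n − i)/n = (0 + 1 + … + 264)/265 = 265(265 − 1)/(2·265) = (265 − 1)/2.
Hence E[X] = Σ_{i=1}^{265} (265 − i)/265 = 132 ≈ 132.0000.

E[X] = 132 = 132.0000.


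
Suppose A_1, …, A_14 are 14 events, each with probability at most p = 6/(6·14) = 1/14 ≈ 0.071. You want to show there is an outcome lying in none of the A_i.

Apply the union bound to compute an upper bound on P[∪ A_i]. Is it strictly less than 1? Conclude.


Union bound: P[∪_{i=1}^{14} A_i] ≤ Σ_i P[A_i] ≤ 14·p = 14·(1/14) = 1.
Numerically: 1 ≈ 1.000.
Is 1 < 1? NO.
Since the bound 1 is ≥ 1, the union bound is uninformative here; it does NOT by itself certify existence.

14·p = 1 ≈ 1.000; existence NOT certified by the union bound.


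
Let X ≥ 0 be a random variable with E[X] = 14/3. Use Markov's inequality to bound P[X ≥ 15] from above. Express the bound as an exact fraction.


μ = E[X] = 14/3, a = 15.
Markov: P[X ≥ 15] ≤ μ/a = (14/3)/15 = 14/45.
Numerically: ≈ 0.3111.
(Since a = 15 > μ = 4.6667, the bound 14/45 is < 1 and informative.)

P[X ≥ 15] ≤ 14/45 ≈ 0.3111.


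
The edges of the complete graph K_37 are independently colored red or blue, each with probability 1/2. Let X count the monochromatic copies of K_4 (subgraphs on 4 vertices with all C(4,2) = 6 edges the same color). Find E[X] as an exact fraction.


Let X = Σ_S X_S over the C(37, 4) = 66045 subsets S of size 4, where X_S = 1 if the K_4 on S is monochromatic.
For a fixed S, the K_4 on S has C(4, 2) = 6 edges. P[all 6 edges red] = (1/2)^6, and likewise for blue, so P[monochromatic] = 2·(1/2)^6 = 2^{1 − 6} = 1/32.
By linearity: E[X] = C(37, 4) · 2^{1 − 6} = 66045 · 1/32 = 66045/32.
Numerically: E[X] ≈ 2063.906.

E[X] = C(37,4)·2^(1−C(4,2)) = 66045/32 ≈ 2063.906.


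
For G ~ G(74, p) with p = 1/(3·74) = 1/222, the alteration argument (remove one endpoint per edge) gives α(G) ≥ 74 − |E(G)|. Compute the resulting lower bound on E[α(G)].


E[|E(G)|] = C(74, 2)·p = 2701 · (1/222) = 73/6.
E[α(G)] ≥ n − E[|E(G)|] = 74 − 73/6 = 371/6.
Numerically: ≈ 61.83333.
(This is only a lower bound; the true E[α(G)] may be larger.)

E[α(G)] ≥ 371/6 ≈ 61.83333.


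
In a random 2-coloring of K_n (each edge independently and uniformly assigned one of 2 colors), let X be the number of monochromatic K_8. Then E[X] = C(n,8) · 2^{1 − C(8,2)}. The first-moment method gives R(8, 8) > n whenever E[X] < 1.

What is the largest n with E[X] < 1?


We need C(n, 8) · 2^{1 − 28} < 1, i.e. C(n, 8) < 2^{28 − 1} = 134217728.
Check values of n near the boundary:
  n = 41: C(41, 8) = 95548245; 95548245 < 134217728? YES
  n = 42: C(42, 8) = 118030185; 118030185 < 134217728? YES
  n = 43: C(43, 8) = 145008513; 145008513 < 134217728? NO
The largest n with C(n, 8) < 134217728 is n = 42 (where E[X] = 118030185/134217728 ≈ 0.879). Hence R(8, 8) > 42, i.e. R(8, 8) ≥ 43.

Largest n = 42; hence R(8, 8) > 42.


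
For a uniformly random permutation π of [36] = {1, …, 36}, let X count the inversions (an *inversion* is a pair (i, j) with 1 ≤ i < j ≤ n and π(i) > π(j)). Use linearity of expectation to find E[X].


Write X = Σ X_I over the C(36, 2) = 630 pairs i < j, with X_I the indicator of one inversion.
There are 630 indicators.
For each fixed pair i < j, the values π(i) and π(j) are two distinct elements of {1, …, 36} in uniformly random order; by symmetry P[π(i) > π(j)] = 1/2.
By linearity: E[X] = 630 · (1/2) = C(36, 2) · (1/2) = 630/2 = 315 ≈ 315.0000.

E[X] = 315 = 315.0000.


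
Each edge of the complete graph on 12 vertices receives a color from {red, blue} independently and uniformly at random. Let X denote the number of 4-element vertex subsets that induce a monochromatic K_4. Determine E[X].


Let X = Σ_S X_S over the C(12, 4) = 495 subsets S of size 4, where X_S = 1 if the K_4 on S is monochromatic.
For a fixed S, the K_4 on S has C(4, 2) = 6 edges. P[all 6 edges red] = (1/2)^6, and likewise for blue, so P[monochromatic] = 2·(1/2)^6 = 2^{1 − 6} = 1/32.
By linearity of expectation: E[X] = C(12, 4) · 2^{1 − 6} = 495 · 1/32 = 495/32.
Numerically: E[X] ≈ 15.469.

E[X] = C(12,4)·2^(1−C(4,2)) = 495/32 ≈ 15.469.


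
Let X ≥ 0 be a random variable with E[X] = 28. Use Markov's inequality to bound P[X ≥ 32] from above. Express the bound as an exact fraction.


μ = E[X] = 28, a = 32.
Markov: P[X ≥ 32] ≤ μ/a = (28)/32 = 7/8.
Numerically: ≈ 0.875000.
(Since a = 32 > μ = 28.000000, the bound 7/8 is < 1 and informative.)

P[X ≥ 32] ≤ 7/8 ≈ 0.875000.


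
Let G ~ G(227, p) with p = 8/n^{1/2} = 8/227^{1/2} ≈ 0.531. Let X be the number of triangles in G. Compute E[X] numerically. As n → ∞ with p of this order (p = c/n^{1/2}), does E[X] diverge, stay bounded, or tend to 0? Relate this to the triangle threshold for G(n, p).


Number of potential triangles: C(227, 3) = 1923825.
Each occurs with probability p³ ≈ (0.531)³ ≈ 1.49703e-01.
By linearity: E[X] = C(227, 3)·p³ ≈ 1923825 · 1.49703e-01 ≈ 288002.819.
Since α = 1/2 < 1, p = c/n^{1/2} ≫ 1/n is above the triangle threshold p ~ 1/n. Asymptotically E[X] ~ (c³/6)·n^{3(1−α)} = (8³/6)·n^{1.5} → ∞; triangles are abundant w.h.p.

E[X] ≈ 288002.819; in regime p = Θ(1/n^{1/2}) E[X] diverges (above the triangle threshold p ~ 1/n).


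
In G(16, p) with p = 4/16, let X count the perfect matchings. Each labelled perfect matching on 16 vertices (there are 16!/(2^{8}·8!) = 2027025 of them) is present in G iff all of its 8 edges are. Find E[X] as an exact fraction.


K_16 has 16!/(2^{8}·8!) = 2027025 labelled perfect matchings.
For each such perfect matching H, let X_H = 1 if all 8 edges of H are present in G. Then P[X_H = 1] = p^{8} = (1/4)^{8} = 1/65536.
Summing the indicators: E[X] = Σ_H E[X_H] = 2027025 · p^{8} = 2027025 · 1/65536 = 2027025/65536.
Numerically: E[X] ≈ 30.9299.

E[X] = 2027025 · (1/4)^{8} = 2027025/65536 ≈ 30.9299.


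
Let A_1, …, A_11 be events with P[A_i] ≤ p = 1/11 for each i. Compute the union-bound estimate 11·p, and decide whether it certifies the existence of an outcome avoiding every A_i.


Union bound: P[∪_{i=1}^{11} A_i] ≤ Σ_i P[A_i] ≤ 11·p = 11·(1/11) = 1.
Numerically: 1 ≈ 1.0000000.
Is 1 < 1? NO.
Since the bound 1 is ≥ 1, the union bound is uninformative here; it does NOT by itself certify existence.

11·p = 1 ≈ 1.0000000; existence NOT certified by the union bound.


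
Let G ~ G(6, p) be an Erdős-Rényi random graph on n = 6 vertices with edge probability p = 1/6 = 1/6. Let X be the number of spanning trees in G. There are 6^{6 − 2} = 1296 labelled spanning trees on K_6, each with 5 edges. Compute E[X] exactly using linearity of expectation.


K_6 has 6^{6 − 2} = 1296 labelled spanning trees.
For each such spanning tree H, let X_H = 1 if all 5 edges of H are present in G. Then P[X_H = 1] = p^{5} = (1/6)^{5} = 1/7776.
By linearity: E[X] = Σ_H E[X_H] = 1296 · p^{5} = 1296 · 1/7776 = 1/6.
Numerically: E[X] ≈ 0.1667.

E[X] = 1296 · (1/6)^{5} = 1/6 ≈ 0.1667.


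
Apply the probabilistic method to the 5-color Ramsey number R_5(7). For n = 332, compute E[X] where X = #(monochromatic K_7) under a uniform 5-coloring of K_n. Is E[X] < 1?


E[X] = C(332, 7) · 5^{1 − 21} = 82772214646616 · 5^{−20} = 82772214646616/95367431640625.
As a reduced fraction: E[X] = 82772214646616/95367431640625 ≈ 0.8679296.
Is E[X] < 1? YES.
Since E[X] < 1, there exists a 5-coloring of K_{332} with no monochromatic K_7; hence R_5(7) > 332.

E[X] = 82772214646616/95367431640625 ≈ 0.8679296; E[X] < 1, so R_5(7) > 332.


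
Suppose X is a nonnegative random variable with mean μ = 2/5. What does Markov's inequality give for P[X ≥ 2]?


μ = E[X] = 2/5, a = 2.
Markov: P[X ≥ 2] ≤ μ/a = (2/5)/2 = 1/5.
Numerically: ≈ 0.20000.
(Since a = 2 > μ = 0.40000, the bound 1/5 is < 1 and informative.)

P[X ≥ 2] ≤ 1/5 ≈ 0.20000.


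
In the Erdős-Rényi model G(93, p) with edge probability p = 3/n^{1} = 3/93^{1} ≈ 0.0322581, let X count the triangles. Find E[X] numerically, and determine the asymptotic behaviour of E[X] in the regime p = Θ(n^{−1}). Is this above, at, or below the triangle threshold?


Number of potential triangles: C(93, 3) = 129766.
Each occurs with probability p³ ≈ (0.0322581)³ ≈ 3.35671847e-05.
By linearity: E[X] = C(93, 3)·p³ ≈ 129766 · 3.35671847e-05 ≈ 4.355879.
Here α = 1, so p = 3/n is exactly at the triangle threshold p ~ 1/n. Asymptotically E[X] → c³/6 = 3³/6 = 9/2 ≈ 4.500000, a bounded constant. In this regime the triangle count is asymptotically Poisson(c³/6).

E[X] ≈ 4.355879; in regime p = Θ(1/n^{1}) E[X] stays bounded (at the triangle threshold p ~ 1/n).


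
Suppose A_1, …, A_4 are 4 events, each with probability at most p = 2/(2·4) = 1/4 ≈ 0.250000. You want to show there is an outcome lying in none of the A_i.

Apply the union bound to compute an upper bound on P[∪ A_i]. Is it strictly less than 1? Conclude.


Union bound: P[∪_{i=1}^{4} A_i] ≤ Σ_i P[A_i] ≤ 4·p = 4·(1/4) = 1.
Numerically: 1 ≈ 1.000000.
Is 1 < 1? NO.
Since the bound 1 is ≥ 1, the union bound is uninformative here; it does NOT by itself certify existence.

4·p = 1 ≈ 1.000000; existence NOT certified by the union bound.


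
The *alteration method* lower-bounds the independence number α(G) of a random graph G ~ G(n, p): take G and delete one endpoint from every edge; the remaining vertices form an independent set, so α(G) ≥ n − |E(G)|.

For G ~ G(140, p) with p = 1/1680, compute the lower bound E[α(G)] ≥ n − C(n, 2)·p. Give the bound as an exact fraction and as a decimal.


E[|E(G)|] = C(140, 2)·p = 9730 · (1/1680) = 139/24.
E[α(G)] ≥ n − E[|E(G)|] = 140 − 139/24 = 3221/24.
Numerically: ≈ 134.208.
(This is only a lower bound; the true E[α(G)] may be larger.)

E[α(G)] ≥ 3221/24 ≈ 134.208.


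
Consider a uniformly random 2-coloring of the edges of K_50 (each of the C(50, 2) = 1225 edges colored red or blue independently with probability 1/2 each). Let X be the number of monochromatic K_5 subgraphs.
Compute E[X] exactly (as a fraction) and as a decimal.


Let X = Σ_S X_S over the C(50, 5) = 2118760 subsets S of size 5, where X_S = 1 if the K_5 on S is monochromatic.
For a fixed S, the K_5 on S has C(5, 2) = 10 edges. P[all 10 edges red] = (1/2)^10, and likewise for blue, so P[monochromatic] = 2·(1/2)^10 = 2^{1 − 10} = 1/512.
By linearity: E[X] = C(50, 5) · 2^{1 − 10} = 2118760 · 1/512 = 264845/64.
Numerically: E[X] ≈ 4138.20312.

E[X] = C(50,5)·2^(1−C(5,2)) = 264845/64 ≈ 4138.20312.


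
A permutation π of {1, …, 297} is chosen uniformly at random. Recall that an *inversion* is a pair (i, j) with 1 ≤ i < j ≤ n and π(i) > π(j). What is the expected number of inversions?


Write X = Σ X_I over the C(297, 2) = 43956 pairs i < j, with X_I the indicator of one inversion.
There are 43956 indicators.
For each fixed pair i < j, the values π(i) and π(j) are two distinct elements of {1, …, 297} in uniformly random order; by symmetry P[π(i) > π(j)] = 1/2.
By linearity: E[X] = 43956 · (1/2) = C(297, 2) · (1/2) = 43956/2 = 21978 ≈ 21978.0000.

E[X] = 21978 = 21978.0000.


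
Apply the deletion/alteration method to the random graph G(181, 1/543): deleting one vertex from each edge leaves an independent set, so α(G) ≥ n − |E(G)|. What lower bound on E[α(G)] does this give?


E[|E(G)|] = C(181, 2)·p = 16290 · (1/543) = 30.
E[α(G)] ≥ n − E[|E(G)|] = 181 − 30 = 151.
Numerically: ≈ 151.00000.
(This is only a lower bound; the true E[α(G)] may be larger.)

E[α(G)] ≥ 151 ≈ 151.00000.


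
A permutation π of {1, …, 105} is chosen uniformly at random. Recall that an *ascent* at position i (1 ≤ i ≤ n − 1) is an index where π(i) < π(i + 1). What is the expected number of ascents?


Write X = Σ X_I over i = 1, …, 104, with X_I the indicator of one ascent.
There are 104 indicators.
For each fixed i, the pair (π(i), π(i+1)) is a uniformly random ordered pair of distinct values from {1, …, 105}; by symmetry P[π(i) < π(i+1)] = 1/2.
By linearity: E[X] = 104 · (1/2) = (105 − 1) · (1/2) = 52 ≈ 52.000000.

E[X] = 52 = 52.000000.


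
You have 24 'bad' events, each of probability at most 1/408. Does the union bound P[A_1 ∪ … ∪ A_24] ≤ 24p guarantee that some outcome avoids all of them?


Union bound: P[∪_{i=1}^{24} A_i] ≤ Σ_i P[A_i] ≤ 24·p = 24·(1/408) = 1/17.
Numerically: 1/17 ≈ 0.05882.
Is 1/17 < 1? YES.
Since P[∪ A_i] ≤ 1/17 < 1, the complement has P[∩ A_i^c] ≥ 1 − 1/17 = 16/17 > 0, so some outcome avoids every A_i.

24·p = 1/17 ≈ 0.05882; existence CERTIFIED by the union bound.


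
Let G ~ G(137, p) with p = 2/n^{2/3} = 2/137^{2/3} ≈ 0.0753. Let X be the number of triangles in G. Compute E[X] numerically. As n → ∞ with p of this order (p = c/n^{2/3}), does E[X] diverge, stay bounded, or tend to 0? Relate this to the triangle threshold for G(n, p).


Number of potential triangles: C(137, 3) = 419220.
Each occurs with probability p³ ≈ (0.0753)³ ≈ 4.26235e-04.
By linearity: E[X] = C(137, 3)·p³ ≈ 419220 · 4.26235e-04 ≈ 178.686.
Since α = 2/3 < 1, p = c/n^{2/3} ≫ 1/n is above the triangle threshold p ~ 1/n. Asymptotically E[X] ~ (c³/6)·n^{3(1−α)} = (2³/6)·n^{1} → ∞; triangles are abundant w.h.p.

E[X] ≈ 178.686; in regime p = Θ(1/n^{2/3}) E[X] diverges (above the triangle threshold p ~ 1/n).


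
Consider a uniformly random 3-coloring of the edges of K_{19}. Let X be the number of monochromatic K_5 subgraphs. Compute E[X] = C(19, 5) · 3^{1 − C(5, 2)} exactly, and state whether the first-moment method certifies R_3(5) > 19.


E[X] = C(19, 5) · 3^{1 − 10} = 11628 · 3^{−9} = 11628/19683.
As a reduced fraction: E[X] = 1292/2187 ≈ 0.59076.
Is E[X] < 1? YES.
Since E[X] < 1, there exists a 3-coloring of K_{19} with no monochromatic K_5; hence R_3(5) > 19.

E[X] = 1292/2187 ≈ 0.59076; E[X] < 1, so R_3(5) > 19.


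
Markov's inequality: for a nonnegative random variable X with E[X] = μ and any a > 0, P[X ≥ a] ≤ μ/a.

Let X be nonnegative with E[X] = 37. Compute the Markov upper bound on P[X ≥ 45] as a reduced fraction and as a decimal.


μ = E[X] = 37, a = 45.
Markov: P[X ≥ 45] ≤ μ/a = (37)/45 = 37/45.
Numerically: ≈ 0.822222.
(Since a = 45 > μ = 37.000000, the bound 37/45 is < 1 and informative.)

P[X ≥ 45] ≤ 37/45 ≈ 0.822222.


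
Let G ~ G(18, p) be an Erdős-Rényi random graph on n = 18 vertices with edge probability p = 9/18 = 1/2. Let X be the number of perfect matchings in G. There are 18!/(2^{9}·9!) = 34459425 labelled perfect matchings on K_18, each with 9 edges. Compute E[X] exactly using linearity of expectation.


K_18 has 18!/(2^{9}·9!) = 34459425 labelled perfect matchings.
For each such perfect matching H, let X_H = 1 if all 9 edges of H are present in G. Then P[X_H = 1] = p^{9} = (1/2)^{9} = 1/512.
Summing the indicators: E[X] = Σ_H E[X_H] = 34459425 · p^{9} = 34459425 · 1/512 = 34459425/512.
Numerically: E[X] ≈ 67303.6.

E[X] = 34459425 · (1/2)^{9} = 34459425/512 ≈ 67303.6.


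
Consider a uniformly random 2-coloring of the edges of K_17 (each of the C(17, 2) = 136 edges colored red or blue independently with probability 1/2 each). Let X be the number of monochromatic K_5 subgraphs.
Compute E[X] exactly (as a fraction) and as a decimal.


Let X = Σ_S X_S over the C(17, 5) = 6188 subsets S of size 5, where X_S = 1 if the K_5 on S is monochromatic.
For a fixed S, the K_5 on S has C(5, 2) = 10 edges. P[all 10 edges red] = (1/2)^10, and likewise for blue, so P[monochromatic] = 2·(1/2)^10 = 2^{1 − 10} = 1/512.
Summing: E[X] = C(17, 5) · 2^{1 − 10} = 6188 · 1/512 = 1547/128.
Numerically: E[X] ≈ 12.086.

E[X] = C(17,5)·2^(1−C(5,2)) = 1547/128 ≈ 12.086.


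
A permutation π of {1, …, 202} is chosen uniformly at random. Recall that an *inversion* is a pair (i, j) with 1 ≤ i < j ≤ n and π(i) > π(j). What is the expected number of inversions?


Write X = Σ X_I over the C(202, 2) = 20301 pairs i < j, with X_I the indicator of one inversion.
There are 20301 indicators.
For each fixed pair i < j, the values π(i) and π(j) are two distinct elements of {1, …, 202} in uniformly random order; by symmetry P[π(i) > π(j)] = 1/2.
By linearity: E[X] = 20301 · (1/2) = C(202, 2) · (1/2) = 20301/2 = 20301/2 ≈ 10150.500.

E[X] = 20301/2 = 10150.500.


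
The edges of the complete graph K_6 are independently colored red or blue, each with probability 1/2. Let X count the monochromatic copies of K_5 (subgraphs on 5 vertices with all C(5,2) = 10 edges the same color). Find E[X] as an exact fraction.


Let X = Σ_S X_S over the C(6, 5) = 6 subsets S of size 5, where X_S = 1 if the K_5 on S is monochromatic.
For a fixed S, the K_5 on S has C(5, 2) = 10 edges. P[all 10 edges red] = (1/2)^10, and likewise for blue, so P[monochromatic] = 2·(1/2)^10 = 2^{1 − 10} = 1/512.
Summing: E[X] = C(6, 5) · 2^{1 − 10} = 6 · 1/512 = 3/256.
Numerically: E[X] ≈ 0.011719.

E[X] = C(6,5)·2^(1−C(5,2)) = 3/256 ≈ 0.011719.


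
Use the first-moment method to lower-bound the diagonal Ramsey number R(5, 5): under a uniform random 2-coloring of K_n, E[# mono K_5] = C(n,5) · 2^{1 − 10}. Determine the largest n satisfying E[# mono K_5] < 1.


We need C(n, 5) · 2^{1 − 10} < 1, i.e. C(n, 5) < 2^{10 − 1} = 512.
Check values of n near the boundary:
  n = 6: C(6, 5) = 6; 6 < 512? YES
  n = 7: C(7, 5) = 21; 21 < 512? YES
  n = 8: C(8, 5) = 56; 56 < 512? YES
  n = 9: C(9, 5) = 126; 126 < 512? YES
  n = 10: C(10, 5) = 252; 252 < 512? YES
  n = 11: C(11, 5) = 462; 462 < 512? YES
  n = 12: C(12, 5) = 792; 792 < 512? NO
  n = 13: C(13, 5) = 1287; 1287 < 512? NO
  n = 14: C(14, 5) = 2002; 2002 < 512? NO
The largest n with C(n, 5) < 512 is n = 11 (where E[X] = 231/256 ≈ 0.90234). Hence R(5, 5) > 11, i.e. R(5, 5) ≥ 12.

Largest n = 11; hence R(5, 5) > 11.


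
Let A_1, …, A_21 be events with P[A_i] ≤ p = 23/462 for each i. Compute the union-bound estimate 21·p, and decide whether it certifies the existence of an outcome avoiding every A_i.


Union bound: P[∪_{i=1}^{21} A_i] ≤ Σ_i P[A_i] ≤ 21·p = 21·(23/462) = 23/22.
Numerically: 23/22 ≈ 1.04545.
Is 23/22 < 1? NO.
Since the bound 23/22 is ≥ 1, the union bound is uninformative here; it does NOT by itself certify existence.

21·p = 23/22 ≈ 1.04545; existence NOT certified by the union bound.


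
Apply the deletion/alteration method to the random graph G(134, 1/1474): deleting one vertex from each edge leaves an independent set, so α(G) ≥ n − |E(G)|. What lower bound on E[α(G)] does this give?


E[|E(G)|] = C(134, 2)·p = 8911 · (1/1474) = 133/22.
E[α(G)] ≥ n − E[|E(G)|] = 134 − 133/22 = 2815/22.
Numerically: ≈ 127.954545.
(This is only a lower bound; the true E[α(G)] may be larger.)

E[α(G)] ≥ 2815/22 ≈ 127.954545.


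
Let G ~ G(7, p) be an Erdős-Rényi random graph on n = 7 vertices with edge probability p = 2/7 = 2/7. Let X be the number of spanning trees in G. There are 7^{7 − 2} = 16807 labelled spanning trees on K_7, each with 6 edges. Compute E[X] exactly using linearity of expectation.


K_7 has 7^{7 − 2} = 16807 labelled spanning trees.
For each such spanning tree H, let X_H = 1 if all 6 edges of H are present in G. Then P[X_H = 1] = p^{6} = (2/7)^{6} = 64/117649.
By linearity of expectation: E[X] = Σ_H E[X_H] = 16807 · p^{6} = 16807 · 64/117649 = 64/7.
Numerically: E[X] ≈ 9.14286.

E[X] = 16807 · (2/7)^{6} = 64/7 ≈ 9.14286.


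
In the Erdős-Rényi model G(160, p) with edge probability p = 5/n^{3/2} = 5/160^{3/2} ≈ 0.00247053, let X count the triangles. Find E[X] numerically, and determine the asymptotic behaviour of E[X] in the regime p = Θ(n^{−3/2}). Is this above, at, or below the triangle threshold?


Number of potential triangles: C(160, 3) = 669920.
Each occurs with probability p³ ≈ (0.00247053)³ ≈ 1.50789149e-08.
By linearity: E[X] = C(160, 3)·p³ ≈ 669920 · 1.50789149e-08 ≈ 0.010102.
Since α = 3/2 > 1, p = c/n^{3/2} = o(1/n) is below the triangle threshold p ~ 1/n. Asymptotically E[X] ~ (c³/6)·n^{3(1−α)} = (5³/6)·n^{-1.5} → 0, so by Markov's inequality G has no triangles w.h.p.

E[X] ≈ 0.010102; in regime p = Θ(1/n^{3/2}) E[X] tends to 0 (below the triangle threshold p ~ 1/n).


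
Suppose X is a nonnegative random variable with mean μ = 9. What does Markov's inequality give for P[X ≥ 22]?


μ = E[X] = 9, a = 22.
Markov: P[X ≥ 22] ≤ μ/a = (9)/22 = 9/22.
Numerically: ≈ 0.40909.
(Since a = 22 > μ = 9.00000, the bound 9/22 is < 1 and informative.)

P[X ≥ 22] ≤ 9/22 ≈ 0.40909.


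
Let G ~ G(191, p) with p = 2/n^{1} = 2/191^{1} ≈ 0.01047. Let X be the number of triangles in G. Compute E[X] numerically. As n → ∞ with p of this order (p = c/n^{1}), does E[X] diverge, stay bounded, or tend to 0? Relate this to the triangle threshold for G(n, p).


Number of potential triangles: C(191, 3) = 1143135.
Each occurs with probability p³ ≈ (0.01047)³ ≈ 1.148127e-06.
By linearity: E[X] = C(191, 3)·p³ ≈ 1143135 · 1.148127e-06 ≈ 1.3125.
Here α = 1, so p = 2/n is exactly at the triangle threshold p ~ 1/n. Asymptotically E[X] → c³/6 = 2³/6 = 4/3 ≈ 1.3333, a bounded constant. In this regime the triangle count is asymptotically Poisson(c³/6).

E[X] ≈ 1.3125; in regime p = Θ(1/n^{1}) E[X] stays bounded (at the triangle threshold p ~ 1/n).


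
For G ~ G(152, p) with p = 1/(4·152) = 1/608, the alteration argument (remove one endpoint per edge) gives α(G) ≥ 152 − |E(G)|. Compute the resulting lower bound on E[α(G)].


E[|E(G)|] = C(152, 2)·p = 11476 · (1/608) = 151/8.
E[α(G)] ≥ n − E[|E(G)|] = 152 − 151/8 = 1065/8.
Numerically: ≈ 133.125000.
(This is only a lower bound; the true E[α(G)] may be larger.)

E[α(G)] ≥ 1065/8 ≈ 133.125000.


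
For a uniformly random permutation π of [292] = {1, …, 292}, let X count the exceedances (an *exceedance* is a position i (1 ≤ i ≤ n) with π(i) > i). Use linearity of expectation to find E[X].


Write X = Σ_{i=1}^{292} X_i, where X_i = 1_{π(i) > i}.
For each fixed i, π(i) is uniform over {1, …, 292} (marginal of a uniform permutation), so P[π(i) > i] = (n − i)/n. Summing: Σ_{i=1}^{292} (n − i)/n = (0 + 1 + … + 291)/292 = 292(292 − 1)/(2·292) = (292 − 1)/2.
Hence E[X] = Σ_{i=1}^{292} (292 − i)/292 = 291/2 ≈ 145.500000.

E[X] = 291/2 = 145.500000.


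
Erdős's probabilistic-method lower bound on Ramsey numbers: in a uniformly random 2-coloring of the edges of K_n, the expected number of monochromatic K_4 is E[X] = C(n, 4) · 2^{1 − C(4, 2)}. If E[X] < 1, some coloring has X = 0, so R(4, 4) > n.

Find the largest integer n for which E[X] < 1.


We need C(n, 4) · 2^{1 − 6} < 1, i.e. C(n, 4) < 2^{6 − 1} = 32.
Check values of n near the boundary:
  n = 4: C(4, 4) = 1; 1 < 32? YES
  n = 5: C(5, 4) = 5; 5 < 32? YES
  n = 6: C(6, 4) = 15; 15 < 32? YES
  n = 7: C(7, 4) = 35; 35 < 32? NO
  n = 8: C(8, 4) = 70; 70 < 32? NO
The largest n with C(n, 4) < 32 is n = 6 (where E[X] = 15/32 ≈ 0.469). Hence R(4, 4) > 6, i.e. R(4, 4) ≥ 7.

Largest n = 6; hence R(4, 4) > 6.


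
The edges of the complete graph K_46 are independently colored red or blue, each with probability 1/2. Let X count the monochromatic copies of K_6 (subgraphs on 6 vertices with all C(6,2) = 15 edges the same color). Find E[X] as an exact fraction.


Let X = Σ_S X_S over the C(46, 6) = 9366819 subsets S of size 6, where X_S = 1 if the K_6 on S is monochromatic.
For a fixed S, the K_6 on S has C(6, 2) = 15 edges. P[all 15 edges red] = (1/2)^15, and likewise for blue, so P[monochromatic] = 2·(1/2)^15 = 2^{1 − 15} = 1/16384.
By linearity of expectation: E[X] = C(46, 6) · 2^{1 − 15} = 9366819 · 1/16384 = 9366819/16384.
Numerically: E[X] ≈ 571.7053.

E[X] = C(46,6)·2^(1−C(6,2)) = 9366819/16384 ≈ 571.7053.


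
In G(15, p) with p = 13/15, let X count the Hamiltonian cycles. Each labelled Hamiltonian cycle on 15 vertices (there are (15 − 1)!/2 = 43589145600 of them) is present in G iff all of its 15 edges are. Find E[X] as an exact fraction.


K_15 has (15 − 1)!/2 = 43589145600 labelled Hamiltonian cycles.
For each such Hamiltonian cycle H, let X_H = 1 if all 15 edges of H are present in G. Then P[X_H = 1] = p^{15} = (13/15)^{15} = 51185893014090757/437893890380859375.
By linearity: E[X] = Σ_H E[X_H] = 43589145600 · p^{15} = 43589145600 · 51185893014090757/437893890380859375 = 367267381606127548722176/72081298828125.
Numerically: E[X] ≈ 5.095e+09.

E[X] = 43589145600 · (13/15)^{15} = 367267381606127548722176/72081298828125 ≈ 5.095e+09.


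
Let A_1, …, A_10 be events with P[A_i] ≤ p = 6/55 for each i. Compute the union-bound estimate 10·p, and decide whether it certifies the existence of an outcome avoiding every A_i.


Union bound: P[∪_{i=1}^{10} A_i] ≤ Σ_i P[A_i] ≤ 10·p = 10·(6/55) = 12/11.
Numerically: 12/11 ≈ 1.090909.
Is 12/11 < 1? NO.
Since the bound 12/11 is ≥ 1, the union bound is uninformative here; it does NOT by itself certify existence.

10·p = 12/11 ≈ 1.090909; existence NOT certified by the union bound.


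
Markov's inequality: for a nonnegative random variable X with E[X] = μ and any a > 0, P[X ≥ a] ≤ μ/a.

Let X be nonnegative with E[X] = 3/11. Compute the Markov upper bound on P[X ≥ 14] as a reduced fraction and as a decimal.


μ = E[X] = 3/11, a = 14.
Markov: P[X ≥ 14] ≤ μ/a = (3/11)/14 = 3/154.
Numerically: ≈ 0.01948.
(Since a = 14 > μ = 0.27273, the bound 3/154 is < 1 and informative.)

P[X ≥ 14] ≤ 3/154 ≈ 0.01948.


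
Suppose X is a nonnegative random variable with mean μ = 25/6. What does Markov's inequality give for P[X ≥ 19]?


μ = E[X] = 25/6, a = 19.
Markov: P[X ≥ 19] ≤ μ/a = (25/6)/19 = 25/114.
Numerically: ≈ 0.2193.
(Since a = 19 > μ = 4.1667, the bound 25/114 is < 1 and informative.)

P[X ≥ 19] ≤ 25/114 ≈ 0.2193.


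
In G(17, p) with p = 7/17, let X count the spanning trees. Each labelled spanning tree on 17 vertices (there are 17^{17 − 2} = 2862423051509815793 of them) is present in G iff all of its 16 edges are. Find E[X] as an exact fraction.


K_17 has 17^{17 − 2} = 2862423051509815793 labelled spanning trees.
For each such spanning tree H, let X_H = 1 if all 16 edges of H are present in G. Then P[X_H = 1] = p^{16} = (7/17)^{16} = 33232930569601/48661191875666868481.
By linearity of expectation: E[X] = Σ_H E[X_H] = 2862423051509815793 · p^{16} = 2862423051509815793 · 33232930569601/48661191875666868481 = 33232930569601/17.
Numerically: E[X] ≈ 1.95488e+12.

E[X] = 2862423051509815793 · (7/17)^{16} = 33232930569601/17 ≈ 1.95488e+12.


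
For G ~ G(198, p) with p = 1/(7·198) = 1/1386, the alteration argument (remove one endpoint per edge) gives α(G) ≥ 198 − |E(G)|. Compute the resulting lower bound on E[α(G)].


E[|E(G)|] = C(198, 2)·p = 19503 · (1/1386) = 197/14.
E[α(G)] ≥ n − E[|E(G)|] = 198 − 197/14 = 2575/14.
Numerically: ≈ 183.928571.
(This is only a lower bound; the true E[α(G)] may be larger.)

E[α(G)] ≥ 2575/14 ≈ 183.928571.


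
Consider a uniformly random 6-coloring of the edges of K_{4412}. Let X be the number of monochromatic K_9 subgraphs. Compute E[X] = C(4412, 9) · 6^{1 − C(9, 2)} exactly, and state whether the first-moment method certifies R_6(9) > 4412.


E[X] = C(4412, 9) · 6^{1 − 36} = 1731452449760113018141823620 · 6^{−35} = 1731452449760113018141823620/1719070799748422591028658176.
As a reduced fraction: E[X] = 432863112440028254535455905/429767699937105647757164544 ≈ 1.007203.
Is E[X] < 1? NO.
Since E[X] ≥ 1, the first-moment bound is inconclusive at n = 4412; it does NOT by itself certify R_6(9) > 4412.

E[X] = 432863112440028254535455905/429767699937105647757164544 ≈ 1.007203; E[X] ≥ 1; first-moment method inconclusive here.


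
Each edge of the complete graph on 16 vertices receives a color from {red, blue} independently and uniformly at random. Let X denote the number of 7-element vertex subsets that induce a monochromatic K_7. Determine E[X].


Let X = Σ_S X_S over the C(16, 7) = 11440 subsets S of size 7, where X_S = 1 if the K_7 on S is monochromatic.
For a fixed S, the K_7 on S has C(7, 2) = 21 edges. P[all 21 edges red] = (1/2)^21, and likewise for blue, so P[monochromatic] = 2·(1/2)^21 = 2^{1 − 21} = 1/1048576.
Summing: E[X] = C(16, 7) · 2^{1 − 21} = 11440 · 1/1048576 = 715/65536.
Numerically: E[X] ≈ 0.0109.

E[X] = C(16,7)·2^(1−C(7,2)) = 715/65536 ≈ 0.0109.


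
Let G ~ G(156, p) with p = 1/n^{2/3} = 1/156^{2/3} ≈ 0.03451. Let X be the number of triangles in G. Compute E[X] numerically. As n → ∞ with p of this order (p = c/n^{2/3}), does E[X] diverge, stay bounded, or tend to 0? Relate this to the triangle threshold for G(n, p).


Number of potential triangles: C(156, 3) = 620620.
Each occurs with probability p³ ≈ (0.03451)³ ≈ 4.109139e-05.
By linearity: E[X] = C(156, 3)·p³ ≈ 620620 · 4.109139e-05 ≈ 25.5021.
Since α = 2/3 < 1, p = c/n^{2/3} ≫ 1/n is above the triangle threshold p ~ 1/n. Asymptotically E[X] ~ (c³/6)·n^{3(1−α)} = (1³/6)·n^{1} → ∞; triangles are abundant w.h.p.

E[X] ≈ 25.5021; in regime p = Θ(1/n^{2/3}) E[X] diverges (above the triangle threshold p ~ 1/n).


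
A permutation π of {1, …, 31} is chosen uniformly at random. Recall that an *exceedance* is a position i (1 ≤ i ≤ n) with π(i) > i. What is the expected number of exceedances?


Write X = Σ_{i=1}^{31} X_i, where X_i = 1_{π(i) > i}.
For each fixed i, π(i) is uniform over {1, …, 31} (marginal of a uniform permutation), so P[π(i) > i] = (n − i)/n. Summing: Σ_{i=1}^{31} (n − i)/n = (0 + 1 + … + 30)/31 = 31(31 − 1)/(2·31) = (31 − 1)/2.
Hence E[X] = Σ_{i=1}^{31} (31 − i)/31 = 15 ≈ 15.00000.

E[X] = 15 = 15.00000.


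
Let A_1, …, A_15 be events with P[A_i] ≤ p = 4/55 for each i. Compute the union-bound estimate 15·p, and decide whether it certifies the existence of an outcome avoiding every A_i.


Union bound: P[∪_{i=1}^{15} A_i] ≤ Σ_i P[A_i] ≤ 15·p = 15·(4/55) = 12/11.
Numerically: 12/11 ≈ 1.091.
Is 12/11 < 1? NO.
Since the bound 12/11 is ≥ 1, the union bound is uninformative here; it does NOT by itself certify existence.

15·p = 12/11 ≈ 1.091; existence NOT certified by the union bound.


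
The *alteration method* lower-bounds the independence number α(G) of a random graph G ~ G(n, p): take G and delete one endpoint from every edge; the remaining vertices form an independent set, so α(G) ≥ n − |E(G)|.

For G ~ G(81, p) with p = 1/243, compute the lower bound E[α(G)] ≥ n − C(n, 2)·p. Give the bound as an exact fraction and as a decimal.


E[|E(G)|] = C(81, 2)·p = 3240 · (1/243) = 40/3.
E[α(G)] ≥ n − E[|E(G)|] = 81 − 40/3 = 203/3.
Numerically: ≈ 67.6667.
(This is only a lower bound; the true E[α(G)] may be larger.)

E[α(G)] ≥ 203/3 ≈ 67.6667.


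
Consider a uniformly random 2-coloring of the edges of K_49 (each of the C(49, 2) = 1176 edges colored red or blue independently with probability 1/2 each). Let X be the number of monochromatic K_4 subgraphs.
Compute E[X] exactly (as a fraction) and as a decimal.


Let X = Σ_S X_S over the C(49, 4) = 211876 subsets S of size 4, where X_S = 1 if the K_4 on S is monochromatic.
For a fixed S, the K_4 on S has C(4, 2) = 6 edges. P[all 6 edges red] = (1/2)^6, and likewise for blue, so P[monochromatic] = 2·(1/2)^6 = 2^{1 − 6} = 1/32.
Summing: E[X] = C(49, 4) · 2^{1 − 6} = 211876 · 1/32 = 52969/8.
Numerically: E[X] ≈ 6621.125000.

E[X] = C(49,4)·2^(1−C(4,2)) = 52969/8 ≈ 6621.125000.


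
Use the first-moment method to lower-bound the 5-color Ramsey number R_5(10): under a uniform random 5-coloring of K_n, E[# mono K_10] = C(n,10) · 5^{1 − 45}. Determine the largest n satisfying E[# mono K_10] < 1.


We need C(n, 10) · 5^{1 − 45} < 1, i.e. C(n, 10) < 5^{45 − 1} = 5684341886080801486968994140625.
Check values of n near the boundary:
  n = 5390: C(5390, 10) = 5655833965919099070255434039753; 5655833965919099070255434039753 < 5684341886080801486968994140625? YES
  n = 5391: C(5391, 10) = 5666344714787188828795213697883; 5666344714787188828795213697883 < 5684341886080801486968994140625? YES
  n = 5392: C(5392, 10) = 5676873040158402483252283957448; 5676873040158402483252283957448 < 5684341886080801486968994140625? YES
  n = 5393: C(5393, 10) = 5687418968154238267170642278008; 5687418968154238267170642278008 < 5684341886080801486968994140625? NO
The largest n with C(n, 10) < 5684341886080801486968994140625 is n = 5392 (where E[X] = 5676873040158402483252283957448/5684341886080801486968994140625 ≈ 0.998686). Hence R_5(10) > 5392, i.e. R_5(10) ≥ 5393.

Largest n = 5392; hence R_5(10) > 5392.


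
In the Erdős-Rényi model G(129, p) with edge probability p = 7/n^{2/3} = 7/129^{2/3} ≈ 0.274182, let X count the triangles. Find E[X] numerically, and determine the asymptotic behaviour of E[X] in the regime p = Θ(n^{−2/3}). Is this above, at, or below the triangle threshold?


Number of potential triangles: C(129, 3) = 349504.
Each occurs with probability p³ ≈ (0.274182)³ ≈ 2.06117421e-02.
By linearity: E[X] = C(129, 3)·p³ ≈ 349504 · 2.06117421e-02 ≈ 7203.886305.
Since α = 2/3 < 1, p = c/n^{2/3} ≫ 1/n is above the triangle threshold p ~ 1/n. Asymptotically E[X] ~ (c³/6)·n^{3(1−α)} = (7³/6)·n^{1} → ∞; triangles are abundant w.h.p.

E[X] ≈ 7203.886305; in regime p = Θ(1/n^{2/3}) E[X] diverges (above the triangle threshold p ~ 1/n).


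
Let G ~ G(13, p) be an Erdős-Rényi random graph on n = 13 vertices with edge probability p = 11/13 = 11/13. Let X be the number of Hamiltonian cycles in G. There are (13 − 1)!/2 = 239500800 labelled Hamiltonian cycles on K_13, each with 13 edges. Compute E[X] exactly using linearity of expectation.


K_13 has (13 − 1)!/2 = 239500800 labelled Hamiltonian cycles.
For each such Hamiltonian cycle H, let X_H = 1 if all 13 edges of H are present in G. Then P[X_H = 1] = p^{13} = (11/13)^{13} = 34522712143931/302875106592253.
By linearity: E[X] = Σ_H E[X_H] = 239500800 · p^{13} = 239500800 · 34522712143931/302875106592253 = 8268217176641189644800/302875106592253.
Numerically: E[X] ≈ 2.73e+07.

E[X] = 239500800 · (11/13)^{13} = 8268217176641189644800/302875106592253 ≈ 2.73e+07.


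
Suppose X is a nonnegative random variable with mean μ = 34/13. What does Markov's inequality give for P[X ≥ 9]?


μ = E[X] = 34/13, a = 9.
Markov: P[X ≥ 9] ≤ μ/a = (34/13)/9 = 34/117.
Numerically: ≈ 0.29060.
(Since a = 9 > μ = 2.61538, the bound 34/117 is < 1 and informative.)

P[X ≥ 9] ≤ 34/117 ≈ 0.29060.


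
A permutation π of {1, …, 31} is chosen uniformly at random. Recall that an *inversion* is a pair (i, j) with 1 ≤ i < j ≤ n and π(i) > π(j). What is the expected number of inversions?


Write X = Σ X_I over the C(31, 2) = 465 pairs i < j, with X_I the indicator of one inversion.
There are 465 indicators.
For each fixed pair i < j, the values π(i) and π(j) are two distinct elements of {1, …, 31} in uniformly random order; by symmetry P[π(i) > π(j)] = 1/2.
By linearity: E[X] = 465 · (1/2) = C(31, 2) · (1/2) = 465/2 = 465/2 ≈ 232.50000.

E[X] = 465/2 = 232.50000.


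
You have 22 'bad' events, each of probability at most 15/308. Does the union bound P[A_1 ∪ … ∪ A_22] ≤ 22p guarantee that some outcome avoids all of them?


Union bound: P[∪_{i=1}^{22} A_i] ≤ Σ_i P[A_i] ≤ 22·p = 22·(15/308) = 15/14.
Numerically: 15/14 ≈ 1.071.
Is 15/14 < 1? NO.
Since the bound 15/14 is ≥ 1, the union bound is uninformative here; it does NOT by itself certify existence.

22·p = 15/14 ≈ 1.071; existence NOT certified by the union bound.


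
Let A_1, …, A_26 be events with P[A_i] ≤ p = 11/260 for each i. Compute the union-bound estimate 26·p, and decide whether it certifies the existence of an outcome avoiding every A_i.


Union bound: P[∪_{i=1}^{26} A_i] ≤ Σ_i P[A_i] ≤ 26·p = 26·(11/260) = 11/10.
Numerically: 11/10 ≈ 1.1000.
Is 11/10 < 1? NO.
Since the bound 11/10 is ≥ 1, the union bound is uninformative here; it does NOT by itself certify existence.

26·p = 11/10 ≈ 1.1000; existence NOT certified by the union bound.
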